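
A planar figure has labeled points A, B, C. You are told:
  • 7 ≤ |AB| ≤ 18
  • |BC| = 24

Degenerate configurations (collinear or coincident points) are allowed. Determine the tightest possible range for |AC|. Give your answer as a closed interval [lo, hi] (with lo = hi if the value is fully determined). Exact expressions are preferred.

|AB| ∈ [7, 18]
|BC| ∈ {24}
|AC| ∈ [6, 42]

|AC| ∈ [6, 42]  (≈ [6.0000, 42.0000])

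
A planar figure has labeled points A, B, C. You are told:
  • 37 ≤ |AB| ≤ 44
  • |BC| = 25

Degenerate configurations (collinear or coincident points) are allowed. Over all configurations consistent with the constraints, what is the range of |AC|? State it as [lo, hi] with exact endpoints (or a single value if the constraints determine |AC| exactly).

|AC| ∈ [12, 69]  (≈ [12.0000, 69.0000])

|AB| ∈ [37, 44]
|BC| ∈ {25}
|AC| ∈ [12, 69]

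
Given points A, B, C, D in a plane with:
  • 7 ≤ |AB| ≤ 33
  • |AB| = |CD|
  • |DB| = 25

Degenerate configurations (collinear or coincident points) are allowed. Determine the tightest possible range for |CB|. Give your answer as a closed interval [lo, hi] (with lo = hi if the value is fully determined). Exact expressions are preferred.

|AB| ∈ [7, 33]
|BD| ∈ {25}
|CD| ∈ [7, 33]
|AD| ∈ [0, 58]
|BC| ∈ [0, 58]
|AC| ∈ [0, 91]

|CB| ∈ [0, 58]  (≈ [0.0000, 58.0000])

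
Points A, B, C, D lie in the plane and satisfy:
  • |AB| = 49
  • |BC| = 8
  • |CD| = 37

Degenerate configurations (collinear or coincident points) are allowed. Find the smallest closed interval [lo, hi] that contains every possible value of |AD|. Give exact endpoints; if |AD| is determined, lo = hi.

|AD| ∈ [4, 94]  (≈ [4.0000, 94.0000])

|AB| ∈ {49}
|BC| ∈ {8}
|CD| ∈ {37}
|AC| ∈ [41, 57]
|BD| ∈ [29, 45]
|AD| ∈ [4, 94]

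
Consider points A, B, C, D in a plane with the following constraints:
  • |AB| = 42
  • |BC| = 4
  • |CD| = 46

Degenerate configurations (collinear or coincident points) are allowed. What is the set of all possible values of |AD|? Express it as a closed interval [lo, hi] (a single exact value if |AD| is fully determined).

|AB| ∈ {42}
|BC| ∈ {4}
|CD| ∈ {46}
|AC| ∈ [38, 46]
|BD| ∈ [42, 50]
|AD| ∈ [0, 92]

|AD| ∈ [0, 92]  (≈ [0.0000, 92.0000])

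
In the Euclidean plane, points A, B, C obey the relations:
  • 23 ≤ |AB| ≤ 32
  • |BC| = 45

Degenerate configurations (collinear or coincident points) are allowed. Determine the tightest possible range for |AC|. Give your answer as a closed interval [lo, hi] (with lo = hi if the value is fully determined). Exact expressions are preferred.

|AB| ∈ [23, 32]
|BC| ∈ {45}
|AC| ∈ [13, 77]

|AC| ∈ [13, 77]  (≈ [13.0000, 77.0000])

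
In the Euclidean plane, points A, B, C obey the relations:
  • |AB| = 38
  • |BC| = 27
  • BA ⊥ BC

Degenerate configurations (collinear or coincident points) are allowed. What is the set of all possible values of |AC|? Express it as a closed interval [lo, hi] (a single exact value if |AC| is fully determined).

|AB| ∈ {38}
|BC| ∈ {27}
|AC| ∈ {√(2173)}

|AC| = √(2173)  (≈ 46.6154)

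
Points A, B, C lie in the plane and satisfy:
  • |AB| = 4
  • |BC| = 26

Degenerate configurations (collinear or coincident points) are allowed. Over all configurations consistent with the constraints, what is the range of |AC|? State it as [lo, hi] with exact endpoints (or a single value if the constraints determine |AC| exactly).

|AB| ∈ {4}
|BC| ∈ {26}
|AC| ∈ [22, 30]

|AC| ∈ [22, 30]  (≈ [22.0000, 30.0000])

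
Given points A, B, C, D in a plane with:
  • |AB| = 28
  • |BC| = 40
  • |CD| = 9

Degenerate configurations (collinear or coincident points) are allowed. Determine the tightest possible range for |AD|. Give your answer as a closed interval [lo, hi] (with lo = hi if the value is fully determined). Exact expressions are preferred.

|AB| ∈ {28}
|BC| ∈ {40}
|CD| ∈ {9}
|AC| ∈ [12, 68]
|BD| ∈ [31, 49]
|AD| ∈ [3, 77]

|AD| ∈ [3, 77]  (≈ [3.0000, 77.0000])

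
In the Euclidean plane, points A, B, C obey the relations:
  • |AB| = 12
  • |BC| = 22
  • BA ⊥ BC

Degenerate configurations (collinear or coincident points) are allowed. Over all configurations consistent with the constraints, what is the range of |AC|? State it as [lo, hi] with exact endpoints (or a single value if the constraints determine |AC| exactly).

|AB| ∈ {12}
|BC| ∈ {22}
|AC| ∈ {2·√(157)}

|AC| = 2·√(157)  (≈ 25.0599)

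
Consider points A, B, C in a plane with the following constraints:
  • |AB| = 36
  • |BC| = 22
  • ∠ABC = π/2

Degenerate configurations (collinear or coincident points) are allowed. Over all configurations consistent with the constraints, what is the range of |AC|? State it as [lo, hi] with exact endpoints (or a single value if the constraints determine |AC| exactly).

|AC| = 2·√(445)  (≈ 42.1900)

|AB| ∈ {36}
|BC| ∈ {22}
|AC| ∈ {2·√(445)}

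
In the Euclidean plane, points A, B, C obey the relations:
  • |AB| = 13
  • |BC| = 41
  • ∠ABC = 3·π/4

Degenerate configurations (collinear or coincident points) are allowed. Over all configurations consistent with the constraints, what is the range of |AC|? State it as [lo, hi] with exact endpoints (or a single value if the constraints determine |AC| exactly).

|AB| ∈ {13}
|BC| ∈ {41}
|AC| ∈ {√(533·√(2) + 1850)}

|AC| = √(533·√(2) + 1850)  (≈ 51.0272)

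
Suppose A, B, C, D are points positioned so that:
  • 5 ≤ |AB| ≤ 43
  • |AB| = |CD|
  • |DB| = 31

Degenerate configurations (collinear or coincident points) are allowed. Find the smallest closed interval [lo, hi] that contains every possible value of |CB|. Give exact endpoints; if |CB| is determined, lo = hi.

|CB| ∈ [0, 74]  (≈ [0.0000, 74.0000])

|AB| ∈ [5, 43]
|BD| ∈ {31}
|CD| ∈ [5, 43]
|AD| ∈ [0, 74]
|BC| ∈ [0, 74]
|AC| ∈ [0, 117]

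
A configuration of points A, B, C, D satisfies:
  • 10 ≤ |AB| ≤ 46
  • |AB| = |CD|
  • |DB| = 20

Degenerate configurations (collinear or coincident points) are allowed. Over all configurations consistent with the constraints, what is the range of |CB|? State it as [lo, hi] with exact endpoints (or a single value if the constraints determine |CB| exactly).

|CB| ∈ [0, 66]  (≈ [0.0000, 66.0000])

|AB| ∈ [10, 46]
|BD| ∈ {20}
|CD| ∈ [10, 46]
|AD| ∈ [0, 66]
|BC| ∈ [0, 66]
|AC| ∈ [0, 112]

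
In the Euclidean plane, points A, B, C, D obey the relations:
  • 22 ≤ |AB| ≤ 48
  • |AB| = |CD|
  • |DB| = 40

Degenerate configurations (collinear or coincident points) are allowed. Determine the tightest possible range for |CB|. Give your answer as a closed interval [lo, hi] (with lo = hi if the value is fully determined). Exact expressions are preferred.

|AB| ∈ [22, 48]
|BD| ∈ {40}
|CD| ∈ [22, 48]
|AD| ∈ [0, 88]
|BC| ∈ [0, 88]
|AC| ∈ [0, 136]

|CB| ∈ [0, 88]  (≈ [0.0000, 88.0000])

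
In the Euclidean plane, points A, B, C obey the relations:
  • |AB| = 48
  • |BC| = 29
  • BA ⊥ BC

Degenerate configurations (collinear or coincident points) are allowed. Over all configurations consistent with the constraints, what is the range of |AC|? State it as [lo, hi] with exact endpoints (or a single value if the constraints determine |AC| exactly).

|AB| ∈ {48}
|BC| ∈ {29}
|AC| ∈ {√(3145)}

|AC| = √(3145)  (≈ 56.0803)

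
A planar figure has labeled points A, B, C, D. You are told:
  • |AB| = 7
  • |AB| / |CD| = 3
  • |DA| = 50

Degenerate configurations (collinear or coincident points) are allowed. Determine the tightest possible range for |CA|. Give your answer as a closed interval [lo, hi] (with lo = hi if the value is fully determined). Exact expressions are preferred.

|CA| ∈ [143/3, 157/3]  (≈ [47.6667, 52.3333])

|AB| ∈ {7}
|AD| ∈ {50}
|CD| ∈ {7/3}
|BD| ∈ [43, 57]
|AC| ∈ [143/3, 157/3]
|BC| ∈ [122/3, 178/3]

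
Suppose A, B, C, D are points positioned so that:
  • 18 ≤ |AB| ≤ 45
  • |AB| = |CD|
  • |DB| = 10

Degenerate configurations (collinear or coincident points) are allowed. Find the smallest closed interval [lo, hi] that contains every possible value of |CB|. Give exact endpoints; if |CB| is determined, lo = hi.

|AB| ∈ [18, 45]
|BD| ∈ {10}
|CD| ∈ [18, 45]
|AD| ∈ [8, 55]
|BC| ∈ [8, 55]
|AC| ∈ [0, 100]

|CB| ∈ [8, 55]  (≈ [8.0000, 55.0000])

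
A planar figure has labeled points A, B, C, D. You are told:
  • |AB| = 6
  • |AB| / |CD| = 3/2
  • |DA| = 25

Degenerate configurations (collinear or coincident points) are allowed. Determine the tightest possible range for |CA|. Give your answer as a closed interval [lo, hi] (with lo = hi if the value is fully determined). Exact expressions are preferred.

|CA| ∈ [21, 29]  (≈ [21.0000, 29.0000])

|AB| ∈ {6}
|AD| ∈ {25}
|CD| ∈ {4}
|BD| ∈ [19, 31]
|AC| ∈ [21, 29]
|BC| ∈ [15, 35]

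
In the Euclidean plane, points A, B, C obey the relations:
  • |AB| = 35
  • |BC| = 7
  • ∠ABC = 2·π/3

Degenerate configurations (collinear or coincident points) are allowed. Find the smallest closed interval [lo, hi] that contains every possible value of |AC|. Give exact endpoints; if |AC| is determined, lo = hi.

|AC| = 7·√(31)  (≈ 38.9744)

|AB| ∈ {35}
|BC| ∈ {7}
|AC| ∈ {7·√(31)}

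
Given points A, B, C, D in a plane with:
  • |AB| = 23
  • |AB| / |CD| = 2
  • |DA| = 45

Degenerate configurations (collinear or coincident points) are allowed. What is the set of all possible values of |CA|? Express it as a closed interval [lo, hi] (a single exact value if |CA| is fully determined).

|CA| ∈ [67/2, 113/2]  (≈ [33.5000, 56.5000])

|AB| ∈ {23}
|AD| ∈ {45}
|CD| ∈ {23/2}
|BD| ∈ [22, 68]
|AC| ∈ [67/2, 113/2]
|BC| ∈ [21/2, 159/2]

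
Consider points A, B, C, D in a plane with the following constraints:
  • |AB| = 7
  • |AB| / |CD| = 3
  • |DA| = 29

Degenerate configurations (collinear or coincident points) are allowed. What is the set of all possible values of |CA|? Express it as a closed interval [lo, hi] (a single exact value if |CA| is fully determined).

|CA| ∈ [80/3, 94/3]  (≈ [26.6667, 31.3333])

|AB| ∈ {7}
|AD| ∈ {29}
|CD| ∈ {7/3}
|BD| ∈ [22, 36]
|AC| ∈ [80/3, 94/3]
|BC| ∈ [59/3, 115/3]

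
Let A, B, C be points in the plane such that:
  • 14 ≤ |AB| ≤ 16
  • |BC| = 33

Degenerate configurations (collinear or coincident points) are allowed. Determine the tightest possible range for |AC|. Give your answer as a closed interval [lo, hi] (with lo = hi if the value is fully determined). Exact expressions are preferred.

|AB| ∈ [14, 16]
|BC| ∈ {33}
|AC| ∈ [17, 49]

|AC| ∈ [17, 49]  (≈ [17.0000, 49.0000])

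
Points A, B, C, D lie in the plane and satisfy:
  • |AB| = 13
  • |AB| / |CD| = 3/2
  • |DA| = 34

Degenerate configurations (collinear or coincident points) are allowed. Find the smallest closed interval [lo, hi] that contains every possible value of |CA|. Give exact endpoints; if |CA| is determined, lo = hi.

|AB| ∈ {13}
|AD| ∈ {34}
|CD| ∈ {26/3}
|BD| ∈ [21, 47]
|AC| ∈ [76/3, 128/3]
|BC| ∈ [37/3, 167/3]

|CA| ∈ [76/3, 128/3]  (≈ [25.3333, 42.6667])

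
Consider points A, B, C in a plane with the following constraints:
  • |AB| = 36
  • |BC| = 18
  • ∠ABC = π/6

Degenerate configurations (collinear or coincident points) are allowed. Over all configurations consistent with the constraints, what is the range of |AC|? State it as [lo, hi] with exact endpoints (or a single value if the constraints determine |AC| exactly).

|AB| ∈ {36}
|BC| ∈ {18}
|AC| ∈ {18·√(5 - 2·√(3))}

|AC| = 18·√(5 - 2·√(3))  (≈ 22.3076)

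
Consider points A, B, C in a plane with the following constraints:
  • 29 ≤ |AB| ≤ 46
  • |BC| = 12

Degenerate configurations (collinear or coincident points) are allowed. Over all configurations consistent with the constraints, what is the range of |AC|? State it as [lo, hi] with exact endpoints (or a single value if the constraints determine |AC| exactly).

|AC| ∈ [17, 58]  (≈ [17.0000, 58.0000])

|AB| ∈ [29, 46]
|BC| ∈ {12}
|AC| ∈ [17, 58]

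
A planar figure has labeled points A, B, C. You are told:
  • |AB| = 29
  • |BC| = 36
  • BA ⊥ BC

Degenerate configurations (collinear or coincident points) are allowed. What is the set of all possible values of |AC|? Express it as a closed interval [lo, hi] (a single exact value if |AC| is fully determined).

|AC| = √(2137)  (≈ 46.2277)

|AB| ∈ {29}
|BC| ∈ {36}
|AC| ∈ {√(2137)}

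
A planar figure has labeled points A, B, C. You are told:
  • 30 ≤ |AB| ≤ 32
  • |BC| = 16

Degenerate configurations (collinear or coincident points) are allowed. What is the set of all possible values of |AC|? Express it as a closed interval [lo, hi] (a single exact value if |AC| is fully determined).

|AC| ∈ [14, 48]  (≈ [14.0000, 48.0000])

|AB| ∈ [30, 32]
|BC| ∈ {16}
|AC| ∈ [14, 48]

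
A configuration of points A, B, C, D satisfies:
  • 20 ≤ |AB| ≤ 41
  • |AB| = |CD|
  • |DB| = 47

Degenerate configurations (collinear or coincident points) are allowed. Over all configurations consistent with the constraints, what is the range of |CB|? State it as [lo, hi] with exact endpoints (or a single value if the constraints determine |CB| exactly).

|AB| ∈ [20, 41]
|BD| ∈ {47}
|CD| ∈ [20, 41]
|AD| ∈ [6, 88]
|BC| ∈ [6, 88]
|AC| ∈ [0, 129]

|CB| ∈ [6, 88]  (≈ [6.0000, 88.0000])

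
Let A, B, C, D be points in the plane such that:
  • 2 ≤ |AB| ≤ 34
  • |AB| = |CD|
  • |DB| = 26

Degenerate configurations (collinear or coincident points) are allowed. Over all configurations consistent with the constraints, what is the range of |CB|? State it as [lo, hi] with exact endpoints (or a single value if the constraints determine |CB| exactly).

|AB| ∈ [2, 34]
|BD| ∈ {26}
|CD| ∈ [2, 34]
|AD| ∈ [0, 60]
|BC| ∈ [0, 60]
|AC| ∈ [0, 94]

|CB| ∈ [0, 60]  (≈ [0.0000, 60.0000])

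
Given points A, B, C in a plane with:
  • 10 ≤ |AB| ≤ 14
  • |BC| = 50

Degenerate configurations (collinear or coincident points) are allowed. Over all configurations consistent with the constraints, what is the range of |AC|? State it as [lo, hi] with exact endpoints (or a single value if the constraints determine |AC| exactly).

|AB| ∈ [10, 14]
|BC| ∈ {50}
|AC| ∈ [36, 64]

|AC| ∈ [36, 64]  (≈ [36.0000, 64.0000])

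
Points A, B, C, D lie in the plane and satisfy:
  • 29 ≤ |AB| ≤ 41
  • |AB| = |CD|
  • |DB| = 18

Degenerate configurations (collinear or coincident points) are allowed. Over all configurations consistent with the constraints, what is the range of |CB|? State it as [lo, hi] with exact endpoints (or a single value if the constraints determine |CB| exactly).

|CB| ∈ [11, 59]  (≈ [11.0000, 59.0000])

|AB| ∈ [29, 41]
|BD| ∈ {18}
|CD| ∈ [29, 41]
|AD| ∈ [11, 59]
|BC| ∈ [11, 59]
|AC| ∈ [0, 100]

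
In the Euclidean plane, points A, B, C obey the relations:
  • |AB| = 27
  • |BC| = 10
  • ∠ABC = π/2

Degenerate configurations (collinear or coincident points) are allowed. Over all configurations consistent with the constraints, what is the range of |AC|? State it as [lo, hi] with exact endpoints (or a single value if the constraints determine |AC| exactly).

|AC| = √(829)  (≈ 28.7924)

|AB| ∈ {27}
|BC| ∈ {10}
|AC| ∈ {√(829)}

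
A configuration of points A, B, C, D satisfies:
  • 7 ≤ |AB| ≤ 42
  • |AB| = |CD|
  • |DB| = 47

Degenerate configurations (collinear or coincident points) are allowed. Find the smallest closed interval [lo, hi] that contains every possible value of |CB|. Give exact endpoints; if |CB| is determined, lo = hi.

|AB| ∈ [7, 42]
|BD| ∈ {47}
|CD| ∈ [7, 42]
|AD| ∈ [5, 89]
|BC| ∈ [5, 89]
|AC| ∈ [0, 131]

|CB| ∈ [5, 89]  (≈ [5.0000, 89.0000])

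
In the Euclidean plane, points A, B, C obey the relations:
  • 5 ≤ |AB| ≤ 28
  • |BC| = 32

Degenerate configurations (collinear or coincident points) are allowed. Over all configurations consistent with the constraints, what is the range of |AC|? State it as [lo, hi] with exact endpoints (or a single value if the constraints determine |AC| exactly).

|AB| ∈ [5, 28]
|BC| ∈ {32}
|AC| ∈ [4, 60]

|AC| ∈ [4, 60]  (≈ [4.0000, 60.0000])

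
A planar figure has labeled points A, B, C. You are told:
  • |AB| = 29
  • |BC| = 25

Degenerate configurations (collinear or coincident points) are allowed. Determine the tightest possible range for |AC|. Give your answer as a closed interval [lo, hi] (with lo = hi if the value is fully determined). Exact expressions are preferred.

|AB| ∈ {29}
|BC| ∈ {25}
|AC| ∈ [4, 54]

|AC| ∈ [4, 54]  (≈ [4.0000, 54.0000])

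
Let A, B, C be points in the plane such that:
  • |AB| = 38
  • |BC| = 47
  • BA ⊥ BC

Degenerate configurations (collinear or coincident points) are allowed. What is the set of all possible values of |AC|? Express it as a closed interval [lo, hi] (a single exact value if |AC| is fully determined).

|AC| = √(3653)  (≈ 60.4401)

|AB| ∈ {38}
|BC| ∈ {47}
|AC| ∈ {√(3653)}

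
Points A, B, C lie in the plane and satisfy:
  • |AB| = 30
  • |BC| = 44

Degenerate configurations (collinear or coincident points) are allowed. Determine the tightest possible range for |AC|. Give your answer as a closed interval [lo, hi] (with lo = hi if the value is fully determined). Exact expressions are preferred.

|AC| ∈ [14, 74]  (≈ [14.0000, 74.0000])

|AB| ∈ {30}
|BC| ∈ {44}
|AC| ∈ [14, 74]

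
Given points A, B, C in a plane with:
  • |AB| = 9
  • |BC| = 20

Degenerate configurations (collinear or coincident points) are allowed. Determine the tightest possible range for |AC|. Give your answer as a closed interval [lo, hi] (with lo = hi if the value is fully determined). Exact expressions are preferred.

|AB| ∈ {9}
|BC| ∈ {20}
|AC| ∈ [11, 29]

|AC| ∈ [11, 29]  (≈ [11.0000, 29.0000])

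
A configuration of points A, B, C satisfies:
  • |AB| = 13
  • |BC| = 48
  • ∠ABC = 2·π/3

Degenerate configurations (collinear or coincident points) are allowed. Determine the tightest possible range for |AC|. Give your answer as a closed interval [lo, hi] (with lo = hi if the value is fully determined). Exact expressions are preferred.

|AB| ∈ {13}
|BC| ∈ {48}
|AC| ∈ {√(3097)}

|AC| = √(3097)  (≈ 55.6507)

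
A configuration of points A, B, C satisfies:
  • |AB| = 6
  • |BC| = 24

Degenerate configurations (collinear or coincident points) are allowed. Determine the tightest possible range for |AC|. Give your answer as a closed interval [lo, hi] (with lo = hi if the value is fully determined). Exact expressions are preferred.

|AC| ∈ [18, 30]  (≈ [18.0000, 30.0000])

|AB| ∈ {6}
|BC| ∈ {24}
|AC| ∈ [18, 30]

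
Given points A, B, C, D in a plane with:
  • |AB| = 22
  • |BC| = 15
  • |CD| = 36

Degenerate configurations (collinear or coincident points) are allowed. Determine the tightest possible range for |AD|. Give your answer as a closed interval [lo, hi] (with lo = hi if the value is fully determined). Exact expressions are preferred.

|AD| ∈ [0, 73]  (≈ [0.0000, 73.0000])

|AB| ∈ {22}
|BC| ∈ {15}
|CD| ∈ {36}
|AC| ∈ [7, 37]
|BD| ∈ [21, 51]
|AD| ∈ [0, 73]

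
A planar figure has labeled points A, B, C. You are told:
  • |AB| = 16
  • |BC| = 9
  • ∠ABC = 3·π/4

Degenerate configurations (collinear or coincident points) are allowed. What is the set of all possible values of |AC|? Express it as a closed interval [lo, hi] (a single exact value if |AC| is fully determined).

|AB| ∈ {16}
|BC| ∈ {9}
|AC| ∈ {√(144·√(2) + 337)}

|AC| = √(144·√(2) + 337)  (≈ 23.2518)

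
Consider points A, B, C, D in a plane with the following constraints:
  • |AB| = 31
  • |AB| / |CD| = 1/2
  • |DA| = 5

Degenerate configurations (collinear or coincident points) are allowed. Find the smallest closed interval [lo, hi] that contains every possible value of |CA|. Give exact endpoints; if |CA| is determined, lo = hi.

|CA| ∈ [57, 67]  (≈ [57.0000, 67.0000])

|AB| ∈ {31}
|AD| ∈ {5}
|CD| ∈ {62}
|BD| ∈ [26, 36]
|AC| ∈ [57, 67]
|BC| ∈ [26, 98]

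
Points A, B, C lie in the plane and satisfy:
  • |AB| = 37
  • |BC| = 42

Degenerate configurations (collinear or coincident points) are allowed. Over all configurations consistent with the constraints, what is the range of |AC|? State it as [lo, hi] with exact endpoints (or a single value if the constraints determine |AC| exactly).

|AB| ∈ {37}
|BC| ∈ {42}
|AC| ∈ [5, 79]

|AC| ∈ [5, 79]  (≈ [5.0000, 79.0000])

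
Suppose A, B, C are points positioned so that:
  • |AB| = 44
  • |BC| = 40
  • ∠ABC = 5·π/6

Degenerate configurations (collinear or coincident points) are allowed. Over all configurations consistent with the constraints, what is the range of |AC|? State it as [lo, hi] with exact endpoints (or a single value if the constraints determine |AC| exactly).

|AC| = 4·√(110·√(3) + 221)  (≈ 81.1444)

|AB| ∈ {44}
|BC| ∈ {40}
|AC| ∈ {4·√(110·√(3) + 221)}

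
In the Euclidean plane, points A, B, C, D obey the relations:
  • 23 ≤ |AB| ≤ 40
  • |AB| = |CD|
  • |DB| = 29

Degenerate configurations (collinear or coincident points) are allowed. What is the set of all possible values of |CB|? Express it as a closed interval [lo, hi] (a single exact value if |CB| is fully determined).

|CB| ∈ [0, 69]  (≈ [0.0000, 69.0000])

|AB| ∈ [23, 40]
|BD| ∈ {29}
|CD| ∈ [23, 40]
|AD| ∈ [0, 69]
|BC| ∈ [0, 69]
|AC| ∈ [0, 109]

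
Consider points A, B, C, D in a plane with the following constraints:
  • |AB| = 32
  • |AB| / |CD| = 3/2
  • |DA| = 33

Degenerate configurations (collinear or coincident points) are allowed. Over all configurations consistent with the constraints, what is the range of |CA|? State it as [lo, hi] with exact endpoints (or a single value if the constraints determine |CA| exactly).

|AB| ∈ {32}
|AD| ∈ {33}
|CD| ∈ {64/3}
|BD| ∈ [1, 65]
|AC| ∈ [35/3, 163/3]
|BC| ∈ [0, 259/3]

|CA| ∈ [35/3, 163/3]  (≈ [11.6667, 54.3333])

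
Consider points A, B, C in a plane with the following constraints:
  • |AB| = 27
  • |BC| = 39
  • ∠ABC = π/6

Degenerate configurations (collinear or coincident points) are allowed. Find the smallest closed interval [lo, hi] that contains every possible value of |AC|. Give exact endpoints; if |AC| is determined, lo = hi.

|AC| = 3·√(250 - 117·√(3))  (≈ 20.6434)

|AB| ∈ {27}
|BC| ∈ {39}
|AC| ∈ {3·√(250 - 117·√(3))}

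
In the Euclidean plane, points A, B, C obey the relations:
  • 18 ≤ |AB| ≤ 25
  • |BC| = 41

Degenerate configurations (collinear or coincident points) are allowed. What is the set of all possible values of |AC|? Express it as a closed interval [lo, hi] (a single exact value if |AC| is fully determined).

|AB| ∈ [18, 25]
|BC| ∈ {41}
|AC| ∈ [16, 66]

|AC| ∈ [16, 66]  (≈ [16.0000, 66.0000])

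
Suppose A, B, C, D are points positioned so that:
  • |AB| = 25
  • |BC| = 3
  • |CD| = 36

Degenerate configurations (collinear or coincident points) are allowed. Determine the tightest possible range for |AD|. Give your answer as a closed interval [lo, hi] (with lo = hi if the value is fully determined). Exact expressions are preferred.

|AD| ∈ [8, 64]  (≈ [8.0000, 64.0000])

|AB| ∈ {25}
|BC| ∈ {3}
|CD| ∈ {36}
|AC| ∈ [22, 28]
|BD| ∈ [33, 39]
|AD| ∈ [8, 64]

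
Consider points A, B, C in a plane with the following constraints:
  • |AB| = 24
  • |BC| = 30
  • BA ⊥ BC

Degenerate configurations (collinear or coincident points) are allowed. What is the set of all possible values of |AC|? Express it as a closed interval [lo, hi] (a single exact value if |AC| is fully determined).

|AC| = 6·√(41)  (≈ 38.4187)

|AB| ∈ {24}
|BC| ∈ {30}
|AC| ∈ {6·√(41)}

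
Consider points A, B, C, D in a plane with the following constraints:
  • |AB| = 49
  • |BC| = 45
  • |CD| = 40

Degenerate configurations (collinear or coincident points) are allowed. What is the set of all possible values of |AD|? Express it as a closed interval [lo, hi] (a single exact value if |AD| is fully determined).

|AD| ∈ [0, 134]  (≈ [0.0000, 134.0000])

|AB| ∈ {49}
|BC| ∈ {45}
|CD| ∈ {40}
|AC| ∈ [4, 94]
|BD| ∈ [5, 85]
|AD| ∈ [0, 134]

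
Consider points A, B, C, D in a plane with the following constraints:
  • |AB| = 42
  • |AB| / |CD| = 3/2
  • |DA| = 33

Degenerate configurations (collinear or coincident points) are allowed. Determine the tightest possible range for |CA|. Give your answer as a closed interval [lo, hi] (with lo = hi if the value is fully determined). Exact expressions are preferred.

|AB| ∈ {42}
|AD| ∈ {33}
|CD| ∈ {28}
|BD| ∈ [9, 75]
|AC| ∈ [5, 61]
|BC| ∈ [0, 103]

|CA| ∈ [5, 61]  (≈ [5.0000, 61.0000])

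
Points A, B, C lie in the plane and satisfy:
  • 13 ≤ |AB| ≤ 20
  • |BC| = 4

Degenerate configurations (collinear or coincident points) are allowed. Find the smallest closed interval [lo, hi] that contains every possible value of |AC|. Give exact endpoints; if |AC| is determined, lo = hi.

|AC| ∈ [9, 24]  (≈ [9.0000, 24.0000])

|AB| ∈ [13, 20]
|BC| ∈ {4}
|AC| ∈ [9, 24]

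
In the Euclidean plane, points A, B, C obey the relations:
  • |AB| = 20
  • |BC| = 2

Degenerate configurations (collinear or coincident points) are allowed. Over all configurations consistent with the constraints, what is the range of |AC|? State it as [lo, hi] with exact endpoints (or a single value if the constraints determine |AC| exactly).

|AC| ∈ [18, 22]  (≈ [18.0000, 22.0000])

|AB| ∈ {20}
|BC| ∈ {2}
|AC| ∈ [18, 22]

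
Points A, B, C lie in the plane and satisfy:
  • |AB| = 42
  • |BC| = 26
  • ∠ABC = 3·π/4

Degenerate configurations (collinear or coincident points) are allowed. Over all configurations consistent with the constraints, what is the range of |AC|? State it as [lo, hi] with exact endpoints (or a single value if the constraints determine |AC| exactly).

|AB| ∈ {42}
|BC| ∈ {26}
|AC| ∈ {2·√(273·√(2) + 610)}

|AC| = 2·√(273·√(2) + 610)  (≈ 63.1215)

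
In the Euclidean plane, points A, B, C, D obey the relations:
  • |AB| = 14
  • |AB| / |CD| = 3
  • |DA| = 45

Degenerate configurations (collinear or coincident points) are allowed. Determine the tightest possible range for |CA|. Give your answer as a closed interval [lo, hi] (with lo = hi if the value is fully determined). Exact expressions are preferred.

|AB| ∈ {14}
|AD| ∈ {45}
|CD| ∈ {14/3}
|BD| ∈ [31, 59]
|AC| ∈ [121/3, 149/3]
|BC| ∈ [79/3, 191/3]

|CA| ∈ [121/3, 149/3]  (≈ [40.3333, 49.6667])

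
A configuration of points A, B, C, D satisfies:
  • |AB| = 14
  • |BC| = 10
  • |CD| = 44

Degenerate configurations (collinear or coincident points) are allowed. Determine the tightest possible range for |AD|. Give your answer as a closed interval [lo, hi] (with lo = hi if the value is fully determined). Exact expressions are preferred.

|AB| ∈ {14}
|BC| ∈ {10}
|CD| ∈ {44}
|AC| ∈ [4, 24]
|BD| ∈ [34, 54]
|AD| ∈ [20, 68]

|AD| ∈ [20, 68]  (≈ [20.0000, 68.0000])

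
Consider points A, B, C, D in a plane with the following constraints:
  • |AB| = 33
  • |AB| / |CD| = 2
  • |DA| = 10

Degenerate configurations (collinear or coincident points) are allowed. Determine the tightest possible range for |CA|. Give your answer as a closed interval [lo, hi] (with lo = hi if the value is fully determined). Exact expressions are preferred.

|CA| ∈ [13/2, 53/2]  (≈ [6.5000, 26.5000])

|AB| ∈ {33}
|AD| ∈ {10}
|CD| ∈ {33/2}
|BD| ∈ [23, 43]
|AC| ∈ [13/2, 53/2]
|BC| ∈ [13/2, 119/2]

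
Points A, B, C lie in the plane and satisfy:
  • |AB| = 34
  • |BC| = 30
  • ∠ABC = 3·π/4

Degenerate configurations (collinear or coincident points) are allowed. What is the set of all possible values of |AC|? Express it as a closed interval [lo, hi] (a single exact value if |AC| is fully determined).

|AC| = 2·√(255·√(2) + 514)  (≈ 59.1481)

|AB| ∈ {34}
|BC| ∈ {30}
|AC| ∈ {2·√(255·√(2) + 514)}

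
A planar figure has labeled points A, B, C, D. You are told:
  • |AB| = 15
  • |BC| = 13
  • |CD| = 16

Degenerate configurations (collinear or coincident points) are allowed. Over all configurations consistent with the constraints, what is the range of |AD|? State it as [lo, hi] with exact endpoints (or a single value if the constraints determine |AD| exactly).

|AD| ∈ [0, 44]  (≈ [0.0000, 44.0000])

|AB| ∈ {15}
|BC| ∈ {13}
|CD| ∈ {16}
|AC| ∈ [2, 28]
|BD| ∈ [3, 29]
|AD| ∈ [0, 44]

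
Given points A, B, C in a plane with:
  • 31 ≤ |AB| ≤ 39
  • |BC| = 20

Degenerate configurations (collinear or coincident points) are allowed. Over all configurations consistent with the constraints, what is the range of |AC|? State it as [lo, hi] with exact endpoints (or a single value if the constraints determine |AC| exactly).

|AB| ∈ [31, 39]
|BC| ∈ {20}
|AC| ∈ [11, 59]

|AC| ∈ [11, 59]  (≈ [11.0000, 59.0000])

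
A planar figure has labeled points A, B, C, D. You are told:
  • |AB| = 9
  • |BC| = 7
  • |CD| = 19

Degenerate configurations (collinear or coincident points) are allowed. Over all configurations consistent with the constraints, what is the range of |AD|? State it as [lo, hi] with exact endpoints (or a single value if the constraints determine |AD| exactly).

|AD| ∈ [3, 35]  (≈ [3.0000, 35.0000])

|AB| ∈ {9}
|BC| ∈ {7}
|CD| ∈ {19}
|AC| ∈ [2, 16]
|BD| ∈ [12, 26]
|AD| ∈ [3, 35]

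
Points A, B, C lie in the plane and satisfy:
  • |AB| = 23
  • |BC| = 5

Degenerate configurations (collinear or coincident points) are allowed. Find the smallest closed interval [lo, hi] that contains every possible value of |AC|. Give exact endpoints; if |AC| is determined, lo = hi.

|AB| ∈ {23}
|BC| ∈ {5}
|AC| ∈ [18, 28]

|AC| ∈ [18, 28]  (≈ [18.0000, 28.0000])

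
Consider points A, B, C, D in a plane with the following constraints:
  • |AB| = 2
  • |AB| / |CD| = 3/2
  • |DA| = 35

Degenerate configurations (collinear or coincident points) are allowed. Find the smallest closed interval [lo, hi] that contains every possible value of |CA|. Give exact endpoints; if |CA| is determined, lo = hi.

|AB| ∈ {2}
|AD| ∈ {35}
|CD| ∈ {4/3}
|BD| ∈ [33, 37]
|AC| ∈ [101/3, 109/3]
|BC| ∈ [95/3, 115/3]

|CA| ∈ [101/3, 109/3]  (≈ [33.6667, 36.3333])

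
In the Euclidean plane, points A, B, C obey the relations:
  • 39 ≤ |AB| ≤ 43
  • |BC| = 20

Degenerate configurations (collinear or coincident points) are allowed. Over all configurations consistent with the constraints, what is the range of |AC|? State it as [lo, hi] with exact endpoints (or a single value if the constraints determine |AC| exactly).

|AB| ∈ [39, 43]
|BC| ∈ {20}
|AC| ∈ [19, 63]

|AC| ∈ [19, 63]  (≈ [19.0000, 63.0000])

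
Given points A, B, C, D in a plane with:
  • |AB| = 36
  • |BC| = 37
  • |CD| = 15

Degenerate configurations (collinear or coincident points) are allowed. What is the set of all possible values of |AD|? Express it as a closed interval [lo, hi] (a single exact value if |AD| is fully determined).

|AD| ∈ [0, 88]  (≈ [0.0000, 88.0000])

|AB| ∈ {36}
|BC| ∈ {37}
|CD| ∈ {15}
|AC| ∈ [1, 73]
|BD| ∈ [22, 52]
|AD| ∈ [0, 88]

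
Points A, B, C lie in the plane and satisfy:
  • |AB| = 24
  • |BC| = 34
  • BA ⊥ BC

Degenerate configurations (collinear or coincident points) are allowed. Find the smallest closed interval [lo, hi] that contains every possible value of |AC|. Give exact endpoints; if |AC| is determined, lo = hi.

|AC| = 2·√(433)  (≈ 41.6173)

|AB| ∈ {24}
|BC| ∈ {34}
|AC| ∈ {2·√(433)}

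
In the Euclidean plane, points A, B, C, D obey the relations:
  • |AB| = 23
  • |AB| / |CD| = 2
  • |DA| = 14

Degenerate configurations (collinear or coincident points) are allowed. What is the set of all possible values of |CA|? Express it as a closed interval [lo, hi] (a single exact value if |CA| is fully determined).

|AB| ∈ {23}
|AD| ∈ {14}
|CD| ∈ {23/2}
|BD| ∈ [9, 37]
|AC| ∈ [5/2, 51/2]
|BC| ∈ [0, 97/2]

|CA| ∈ [5/2, 51/2]  (≈ [2.5000, 25.5000])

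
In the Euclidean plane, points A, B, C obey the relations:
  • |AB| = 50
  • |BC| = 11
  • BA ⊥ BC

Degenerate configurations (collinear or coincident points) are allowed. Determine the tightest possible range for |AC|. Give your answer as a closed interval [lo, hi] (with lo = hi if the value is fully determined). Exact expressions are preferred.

|AB| ∈ {50}
|BC| ∈ {11}
|AC| ∈ {√(2621)}

|AC| = √(2621)  (≈ 51.1957)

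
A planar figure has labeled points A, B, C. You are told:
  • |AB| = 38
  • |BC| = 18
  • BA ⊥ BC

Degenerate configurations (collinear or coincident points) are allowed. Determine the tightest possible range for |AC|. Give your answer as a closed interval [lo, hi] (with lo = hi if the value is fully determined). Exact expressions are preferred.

|AC| = 2·√(442)  (≈ 42.0476)

|AB| ∈ {38}
|BC| ∈ {18}
|AC| ∈ {2·√(442)}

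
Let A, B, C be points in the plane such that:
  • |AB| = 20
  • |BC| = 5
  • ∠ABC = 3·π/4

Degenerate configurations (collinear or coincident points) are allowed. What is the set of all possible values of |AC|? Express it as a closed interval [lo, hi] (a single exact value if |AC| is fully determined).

|AC| = 5·√(4·√(2) + 17)  (≈ 23.7996)

|AB| ∈ {20}
|BC| ∈ {5}
|AC| ∈ {5·√(4·√(2) + 17)}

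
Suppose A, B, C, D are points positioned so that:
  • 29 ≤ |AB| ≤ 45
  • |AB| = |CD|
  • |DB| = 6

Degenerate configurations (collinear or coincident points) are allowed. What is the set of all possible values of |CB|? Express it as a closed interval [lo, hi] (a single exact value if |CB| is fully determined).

|AB| ∈ [29, 45]
|BD| ∈ {6}
|CD| ∈ [29, 45]
|AD| ∈ [23, 51]
|BC| ∈ [23, 51]
|AC| ∈ [0, 96]

|CB| ∈ [23, 51]  (≈ [23.0000, 51.0000])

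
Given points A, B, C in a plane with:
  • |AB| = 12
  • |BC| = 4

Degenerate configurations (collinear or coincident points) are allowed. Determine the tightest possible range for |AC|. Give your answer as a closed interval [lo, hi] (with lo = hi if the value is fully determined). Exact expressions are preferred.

|AB| ∈ {12}
|BC| ∈ {4}
|AC| ∈ [8, 16]

|AC| ∈ [8, 16]  (≈ [8.0000, 16.0000])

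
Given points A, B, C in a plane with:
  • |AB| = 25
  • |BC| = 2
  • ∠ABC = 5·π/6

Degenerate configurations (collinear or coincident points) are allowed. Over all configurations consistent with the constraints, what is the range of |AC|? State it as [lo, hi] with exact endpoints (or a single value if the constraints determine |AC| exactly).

|AB| ∈ {25}
|BC| ∈ {2}
|AC| ∈ {√(50·√(3) + 629)}

|AC| = √(50·√(3) + 629)  (≈ 26.7507)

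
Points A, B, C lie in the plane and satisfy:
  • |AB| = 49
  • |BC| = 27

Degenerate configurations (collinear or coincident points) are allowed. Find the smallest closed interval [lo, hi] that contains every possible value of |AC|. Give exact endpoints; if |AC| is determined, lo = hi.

|AB| ∈ {49}
|BC| ∈ {27}
|AC| ∈ [22, 76]

|AC| ∈ [22, 76]  (≈ [22.0000, 76.0000])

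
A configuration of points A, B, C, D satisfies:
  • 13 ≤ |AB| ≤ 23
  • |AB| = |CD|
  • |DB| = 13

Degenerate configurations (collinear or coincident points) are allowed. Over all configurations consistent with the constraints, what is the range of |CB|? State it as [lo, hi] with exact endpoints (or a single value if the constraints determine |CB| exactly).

|AB| ∈ [13, 23]
|BD| ∈ {13}
|CD| ∈ [13, 23]
|AD| ∈ [0, 36]
|BC| ∈ [0, 36]
|AC| ∈ [0, 59]

|CB| ∈ [0, 36]  (≈ [0.0000, 36.0000])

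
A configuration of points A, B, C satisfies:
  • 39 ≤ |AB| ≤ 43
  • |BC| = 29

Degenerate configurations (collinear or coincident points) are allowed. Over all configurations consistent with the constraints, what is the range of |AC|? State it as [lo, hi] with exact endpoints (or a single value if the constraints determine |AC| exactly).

|AB| ∈ [39, 43]
|BC| ∈ {29}
|AC| ∈ [10, 72]

|AC| ∈ [10, 72]  (≈ [10.0000, 72.0000])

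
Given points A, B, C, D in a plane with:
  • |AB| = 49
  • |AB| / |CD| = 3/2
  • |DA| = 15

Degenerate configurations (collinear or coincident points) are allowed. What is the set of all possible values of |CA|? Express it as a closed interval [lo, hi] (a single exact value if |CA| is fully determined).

|CA| ∈ [53/3, 143/3]  (≈ [17.6667, 47.6667])

|AB| ∈ {49}
|AD| ∈ {15}
|CD| ∈ {98/3}
|BD| ∈ [34, 64]
|AC| ∈ [53/3, 143/3]
|BC| ∈ [4/3, 290/3]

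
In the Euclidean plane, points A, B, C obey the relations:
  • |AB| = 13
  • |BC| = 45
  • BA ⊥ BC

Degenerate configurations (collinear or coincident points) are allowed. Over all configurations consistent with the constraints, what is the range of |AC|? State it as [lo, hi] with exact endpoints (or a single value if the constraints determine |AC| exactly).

|AB| ∈ {13}
|BC| ∈ {45}
|AC| ∈ {√(2194)}

|AC| = √(2194)  (≈ 46.8402)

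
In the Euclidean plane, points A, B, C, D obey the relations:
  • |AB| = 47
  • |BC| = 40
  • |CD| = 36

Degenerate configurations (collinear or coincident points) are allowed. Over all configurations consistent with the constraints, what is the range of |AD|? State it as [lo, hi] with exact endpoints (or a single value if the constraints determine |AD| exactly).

|AD| ∈ [0, 123]  (≈ [0.0000, 123.0000])

|AB| ∈ {47}
|BC| ∈ {40}
|CD| ∈ {36}
|AC| ∈ [7, 87]
|BD| ∈ [4, 76]
|AD| ∈ [0, 123]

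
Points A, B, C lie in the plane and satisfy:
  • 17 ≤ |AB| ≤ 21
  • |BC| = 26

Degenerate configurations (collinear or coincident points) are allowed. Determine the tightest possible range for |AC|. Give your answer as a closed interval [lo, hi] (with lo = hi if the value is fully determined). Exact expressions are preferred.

|AB| ∈ [17, 21]
|BC| ∈ {26}
|AC| ∈ [5, 47]

|AC| ∈ [5, 47]  (≈ [5.0000, 47.0000])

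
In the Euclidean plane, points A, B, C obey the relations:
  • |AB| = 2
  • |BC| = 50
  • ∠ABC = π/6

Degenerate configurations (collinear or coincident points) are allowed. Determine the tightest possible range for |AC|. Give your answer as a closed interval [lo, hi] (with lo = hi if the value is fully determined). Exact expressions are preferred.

|AB| ∈ {2}
|BC| ∈ {50}
|AC| ∈ {2·√(626 - 25·√(3))}

|AC| = 2·√(626 - 25·√(3))  (≈ 48.2783)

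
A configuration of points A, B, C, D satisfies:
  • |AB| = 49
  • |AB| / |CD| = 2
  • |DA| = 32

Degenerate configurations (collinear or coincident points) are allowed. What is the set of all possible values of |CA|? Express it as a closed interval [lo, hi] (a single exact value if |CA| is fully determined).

|AB| ∈ {49}
|AD| ∈ {32}
|CD| ∈ {49/2}
|BD| ∈ [17, 81]
|AC| ∈ [15/2, 113/2]
|BC| ∈ [0, 211/2]

|CA| ∈ [15/2, 113/2]  (≈ [7.5000, 56.5000])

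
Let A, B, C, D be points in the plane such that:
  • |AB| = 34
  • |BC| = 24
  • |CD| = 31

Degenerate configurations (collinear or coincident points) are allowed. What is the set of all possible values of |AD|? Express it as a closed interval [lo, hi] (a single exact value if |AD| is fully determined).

|AB| ∈ {34}
|BC| ∈ {24}
|CD| ∈ {31}
|AC| ∈ [10, 58]
|BD| ∈ [7, 55]
|AD| ∈ [0, 89]

|AD| ∈ [0, 89]  (≈ [0.0000, 89.0000])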